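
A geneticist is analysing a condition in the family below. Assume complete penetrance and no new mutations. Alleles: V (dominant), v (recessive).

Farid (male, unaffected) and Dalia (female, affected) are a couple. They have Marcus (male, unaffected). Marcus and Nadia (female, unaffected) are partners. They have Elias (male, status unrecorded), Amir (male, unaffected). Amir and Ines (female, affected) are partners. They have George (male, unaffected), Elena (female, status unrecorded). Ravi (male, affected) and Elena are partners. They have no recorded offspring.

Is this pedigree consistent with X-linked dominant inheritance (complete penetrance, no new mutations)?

Yes

A consistent assignment under X-linked dominant exists: Farid X^v Y, Dalia X^V X^v, Marcus X^v Y, Nadia X^v X^v, Elias X^v Y, Amir X^v Y, Ines X^V X^v, George X^v Y, Elena X^V X^v, Ravi X^V Y.
In this assignment every recorded phenotype matches its genotype and every non-founder's genotype is obtainable from its parents' genotypes, so the pedigree is consistent.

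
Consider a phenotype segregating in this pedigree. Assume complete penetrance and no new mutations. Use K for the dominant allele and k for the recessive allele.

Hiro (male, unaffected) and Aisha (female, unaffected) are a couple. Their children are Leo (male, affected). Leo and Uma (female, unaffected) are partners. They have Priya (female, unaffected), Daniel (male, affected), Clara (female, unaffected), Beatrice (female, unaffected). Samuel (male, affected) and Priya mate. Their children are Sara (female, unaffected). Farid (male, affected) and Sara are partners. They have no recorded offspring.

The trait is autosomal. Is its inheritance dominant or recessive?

recessive

Hiro and Aisha are both unaffected yet have an affected child Leo. Under dominance, an affected child requires at least one affected parent, so the trait cannot be dominant.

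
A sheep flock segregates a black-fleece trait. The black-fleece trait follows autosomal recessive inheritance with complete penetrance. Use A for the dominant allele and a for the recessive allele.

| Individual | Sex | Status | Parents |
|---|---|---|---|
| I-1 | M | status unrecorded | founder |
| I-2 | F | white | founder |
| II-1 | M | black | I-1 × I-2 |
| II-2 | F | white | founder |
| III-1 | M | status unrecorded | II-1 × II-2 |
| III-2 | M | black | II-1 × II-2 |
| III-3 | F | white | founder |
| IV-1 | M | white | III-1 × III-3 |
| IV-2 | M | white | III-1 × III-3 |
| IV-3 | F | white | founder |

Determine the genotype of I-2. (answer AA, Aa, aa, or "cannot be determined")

From phenotype alone, I-2 is AA or Aa.
I-2 is white so carries A and passed a to II-1 (aa), so I-2 is Aa.

Aa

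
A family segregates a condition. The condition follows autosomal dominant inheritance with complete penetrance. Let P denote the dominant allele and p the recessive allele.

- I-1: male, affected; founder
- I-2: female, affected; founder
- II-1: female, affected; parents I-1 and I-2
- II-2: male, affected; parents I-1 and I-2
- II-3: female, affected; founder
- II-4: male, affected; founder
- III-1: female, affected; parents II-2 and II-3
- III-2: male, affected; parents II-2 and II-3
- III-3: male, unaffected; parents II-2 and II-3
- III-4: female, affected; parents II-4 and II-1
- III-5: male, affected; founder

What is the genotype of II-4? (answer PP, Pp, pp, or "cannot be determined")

cannot be determined

II-4's phenotype allows PP or Pp, and no parent or child forces a single allele at both positions; consistent genotype assignments exist with II-4 as PP or Pp.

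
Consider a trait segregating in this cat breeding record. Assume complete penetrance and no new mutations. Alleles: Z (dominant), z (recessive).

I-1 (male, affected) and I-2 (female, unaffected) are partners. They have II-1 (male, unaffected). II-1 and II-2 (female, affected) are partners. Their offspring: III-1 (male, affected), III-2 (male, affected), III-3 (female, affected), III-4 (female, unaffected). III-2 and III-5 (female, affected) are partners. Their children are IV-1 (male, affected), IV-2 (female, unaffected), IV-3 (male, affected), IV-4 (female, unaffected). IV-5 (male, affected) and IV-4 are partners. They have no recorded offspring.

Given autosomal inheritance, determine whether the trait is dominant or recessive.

dominant

III-2 and III-5 are both affected yet have an unaffected child IV-2. Under a recessive model two affected parents are homozygous and every child would be affected, so the trait cannot be recessive.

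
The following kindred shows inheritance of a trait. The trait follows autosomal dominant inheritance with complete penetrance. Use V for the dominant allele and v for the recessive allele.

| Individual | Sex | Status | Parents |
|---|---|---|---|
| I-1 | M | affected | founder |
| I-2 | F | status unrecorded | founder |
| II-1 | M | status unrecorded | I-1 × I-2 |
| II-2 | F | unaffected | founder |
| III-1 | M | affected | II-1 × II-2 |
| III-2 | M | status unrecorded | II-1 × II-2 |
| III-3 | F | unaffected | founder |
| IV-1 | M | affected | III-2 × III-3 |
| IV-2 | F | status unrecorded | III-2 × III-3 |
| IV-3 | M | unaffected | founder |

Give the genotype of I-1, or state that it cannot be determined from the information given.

cannot be determined

I-1's phenotype allows VV or Vv, and no parent or child forces a single allele at both positions; consistent genotype assignments exist with I-1 as VV or Vv.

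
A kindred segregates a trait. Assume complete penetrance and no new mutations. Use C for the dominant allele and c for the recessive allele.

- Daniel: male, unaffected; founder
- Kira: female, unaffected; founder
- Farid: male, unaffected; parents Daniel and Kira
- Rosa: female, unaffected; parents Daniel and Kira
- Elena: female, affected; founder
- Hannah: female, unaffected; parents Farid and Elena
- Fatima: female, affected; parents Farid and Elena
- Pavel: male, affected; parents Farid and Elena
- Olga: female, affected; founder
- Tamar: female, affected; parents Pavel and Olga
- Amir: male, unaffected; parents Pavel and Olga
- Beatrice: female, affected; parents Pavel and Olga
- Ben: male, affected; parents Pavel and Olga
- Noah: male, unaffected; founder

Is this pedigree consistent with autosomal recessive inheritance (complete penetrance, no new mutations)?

No

Under autosomal recessive, Amir (unaffected, male) cannot arise from Pavel (affected) × Olga (affected).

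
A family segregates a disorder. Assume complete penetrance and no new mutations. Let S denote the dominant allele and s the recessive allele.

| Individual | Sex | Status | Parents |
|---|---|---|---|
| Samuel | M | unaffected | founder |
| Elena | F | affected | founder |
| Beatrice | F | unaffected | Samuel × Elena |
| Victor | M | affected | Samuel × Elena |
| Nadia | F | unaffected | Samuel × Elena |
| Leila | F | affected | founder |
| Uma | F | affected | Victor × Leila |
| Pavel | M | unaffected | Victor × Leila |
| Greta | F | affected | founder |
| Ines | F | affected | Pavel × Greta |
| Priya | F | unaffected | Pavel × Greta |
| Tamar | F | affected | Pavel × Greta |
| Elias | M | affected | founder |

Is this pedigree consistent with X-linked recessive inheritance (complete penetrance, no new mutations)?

No

Under X-linked recessive, Pavel (unaffected, male) cannot arise from Victor (affected) × Leila (affected).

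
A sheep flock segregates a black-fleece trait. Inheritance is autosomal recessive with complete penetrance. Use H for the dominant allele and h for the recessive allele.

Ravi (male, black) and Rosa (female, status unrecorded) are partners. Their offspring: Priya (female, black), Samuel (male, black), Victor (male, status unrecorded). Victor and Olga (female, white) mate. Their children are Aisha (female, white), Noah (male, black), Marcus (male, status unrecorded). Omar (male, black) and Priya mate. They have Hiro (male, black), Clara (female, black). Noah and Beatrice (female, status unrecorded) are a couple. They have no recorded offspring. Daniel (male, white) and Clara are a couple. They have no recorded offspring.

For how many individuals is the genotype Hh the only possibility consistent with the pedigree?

1

Obligate heterozygotes: Olga is white so carries H and passed h to Noah (hh), so Olga is Hh.
Every other individual is either homozygous by phenotype or has at least one consistent homozygous assignment, so the count is 1.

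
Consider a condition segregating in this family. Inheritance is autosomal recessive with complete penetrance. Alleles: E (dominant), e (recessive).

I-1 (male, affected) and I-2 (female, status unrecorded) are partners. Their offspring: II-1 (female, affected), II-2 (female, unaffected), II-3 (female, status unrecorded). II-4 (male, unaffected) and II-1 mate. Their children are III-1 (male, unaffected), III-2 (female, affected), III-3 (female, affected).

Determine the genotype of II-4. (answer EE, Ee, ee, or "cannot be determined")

Ee

From phenotype alone, II-4 is EE or Ee.
II-4 is unaffected so carries E and passed e to III-2 (ee), so II-4 is Ee.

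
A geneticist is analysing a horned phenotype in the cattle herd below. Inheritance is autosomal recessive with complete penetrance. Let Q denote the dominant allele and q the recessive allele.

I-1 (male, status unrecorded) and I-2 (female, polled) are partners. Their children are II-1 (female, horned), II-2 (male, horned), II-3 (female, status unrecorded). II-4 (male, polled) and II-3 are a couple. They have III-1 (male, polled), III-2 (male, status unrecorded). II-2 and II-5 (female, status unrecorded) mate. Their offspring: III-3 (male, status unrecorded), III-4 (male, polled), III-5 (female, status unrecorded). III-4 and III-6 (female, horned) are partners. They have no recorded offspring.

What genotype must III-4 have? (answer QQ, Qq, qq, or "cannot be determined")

From phenotype alone, III-4 is QQ or Qq.
III-4 is polled so carries Q and received q from II-2 (qq), so III-4 is Qq.

Qq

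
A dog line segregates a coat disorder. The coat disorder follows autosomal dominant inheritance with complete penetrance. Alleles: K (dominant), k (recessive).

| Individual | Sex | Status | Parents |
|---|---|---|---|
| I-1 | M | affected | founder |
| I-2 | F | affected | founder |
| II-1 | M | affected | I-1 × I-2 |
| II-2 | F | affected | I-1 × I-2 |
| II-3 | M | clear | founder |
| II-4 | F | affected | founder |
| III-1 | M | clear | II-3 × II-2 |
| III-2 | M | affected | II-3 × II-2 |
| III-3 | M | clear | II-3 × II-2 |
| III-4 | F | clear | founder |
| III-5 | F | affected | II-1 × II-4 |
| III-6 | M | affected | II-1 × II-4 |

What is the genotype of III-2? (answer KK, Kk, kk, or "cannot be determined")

From phenotype alone, III-2 is KK or Kk.
III-2 is affected so carries K and received k from II-3 (kk), so III-2 is Kk.

Kk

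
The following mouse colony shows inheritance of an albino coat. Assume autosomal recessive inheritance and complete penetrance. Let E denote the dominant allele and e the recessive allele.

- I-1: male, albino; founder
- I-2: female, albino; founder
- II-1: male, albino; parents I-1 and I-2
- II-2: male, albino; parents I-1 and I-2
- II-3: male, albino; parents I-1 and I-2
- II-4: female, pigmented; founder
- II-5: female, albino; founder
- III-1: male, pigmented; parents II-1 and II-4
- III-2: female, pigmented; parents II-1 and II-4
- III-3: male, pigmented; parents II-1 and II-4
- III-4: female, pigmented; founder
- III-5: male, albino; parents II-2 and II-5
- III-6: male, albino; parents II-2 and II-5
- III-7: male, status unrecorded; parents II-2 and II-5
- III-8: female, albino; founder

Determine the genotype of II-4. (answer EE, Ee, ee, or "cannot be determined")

II-4's phenotype allows EE or Ee, and no parent or child forces a single allele at both positions; consistent genotype assignments exist with II-4 as EE or Ee.

cannot be determined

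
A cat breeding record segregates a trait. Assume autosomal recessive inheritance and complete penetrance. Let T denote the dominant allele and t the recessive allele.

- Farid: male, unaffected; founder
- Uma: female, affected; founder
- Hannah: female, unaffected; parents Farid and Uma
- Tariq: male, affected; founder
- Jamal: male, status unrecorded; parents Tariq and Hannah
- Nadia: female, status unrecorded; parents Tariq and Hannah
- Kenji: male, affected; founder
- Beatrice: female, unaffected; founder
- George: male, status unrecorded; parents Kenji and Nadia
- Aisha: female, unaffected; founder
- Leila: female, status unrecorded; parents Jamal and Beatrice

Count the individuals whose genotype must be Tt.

Obligate heterozygotes: Hannah is unaffected so carries T and received t from Uma (tt), so Hannah is Tt.
Every other individual is either homozygous by phenotype or has at least one consistent homozygous assignment, so the count is 1.

1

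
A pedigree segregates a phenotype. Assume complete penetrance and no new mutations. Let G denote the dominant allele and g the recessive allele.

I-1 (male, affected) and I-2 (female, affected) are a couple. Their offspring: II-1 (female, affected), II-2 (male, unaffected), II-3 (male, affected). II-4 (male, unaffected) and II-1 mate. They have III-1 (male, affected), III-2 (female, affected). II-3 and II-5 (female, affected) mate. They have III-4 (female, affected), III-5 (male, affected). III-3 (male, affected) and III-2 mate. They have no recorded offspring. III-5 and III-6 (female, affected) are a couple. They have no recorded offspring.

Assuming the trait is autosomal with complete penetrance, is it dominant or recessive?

I-1 and I-2 are both affected yet have an unaffected child II-2. Under a recessive model two affected parents are homozygous and every child would be affected, so the trait cannot be recessive.

dominant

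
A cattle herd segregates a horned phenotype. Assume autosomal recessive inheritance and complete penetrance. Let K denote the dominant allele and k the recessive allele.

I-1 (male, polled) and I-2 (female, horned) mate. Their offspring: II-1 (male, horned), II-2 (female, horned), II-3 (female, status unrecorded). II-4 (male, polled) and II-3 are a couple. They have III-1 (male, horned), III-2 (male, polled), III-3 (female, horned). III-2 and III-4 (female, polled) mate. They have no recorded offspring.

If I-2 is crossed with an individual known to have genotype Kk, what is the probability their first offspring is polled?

1/2

I-2 is horned, so I-2 is kk.
The cross gives 1/2 Kk : 1/2 kk, so P(offspring is polled) = 1/2.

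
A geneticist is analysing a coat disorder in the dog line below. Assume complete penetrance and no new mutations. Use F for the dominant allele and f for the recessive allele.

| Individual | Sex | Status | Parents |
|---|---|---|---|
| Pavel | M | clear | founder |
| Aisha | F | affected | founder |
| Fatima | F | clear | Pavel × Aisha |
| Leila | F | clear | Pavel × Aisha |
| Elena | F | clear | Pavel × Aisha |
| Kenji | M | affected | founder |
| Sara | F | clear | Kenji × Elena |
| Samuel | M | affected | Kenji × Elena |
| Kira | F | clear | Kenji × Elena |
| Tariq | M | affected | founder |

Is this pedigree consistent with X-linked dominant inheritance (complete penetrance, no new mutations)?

Under X-linked dominant, Sara (clear, female) cannot arise from Kenji (affected) × Elena (clear).

No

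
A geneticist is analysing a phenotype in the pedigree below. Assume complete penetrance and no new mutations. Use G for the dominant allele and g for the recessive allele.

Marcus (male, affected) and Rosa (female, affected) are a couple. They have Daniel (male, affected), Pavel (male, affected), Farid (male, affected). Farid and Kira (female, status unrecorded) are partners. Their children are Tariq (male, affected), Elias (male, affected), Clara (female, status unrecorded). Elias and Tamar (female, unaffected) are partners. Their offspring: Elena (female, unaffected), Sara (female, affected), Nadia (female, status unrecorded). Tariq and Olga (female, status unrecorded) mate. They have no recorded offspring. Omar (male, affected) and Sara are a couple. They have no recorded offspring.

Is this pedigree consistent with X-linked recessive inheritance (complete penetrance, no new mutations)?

A consistent assignment under X-linked recessive exists: Marcus X^g Y, Rosa X^g X^g, Daniel X^g Y, Pavel X^g Y, Farid X^g Y, Kira X^G X^g, Tariq X^g Y, Elias X^g Y, Clara X^G X^g, Tamar X^G X^g, Olga X^G X^G, Elena X^G X^g, Sara X^g X^g, Nadia X^G X^g, Omar X^g Y.
In this assignment every recorded phenotype matches its genotype and every non-founder's genotype is obtainable from its parents' genotypes, so the pedigree is consistent.

Yes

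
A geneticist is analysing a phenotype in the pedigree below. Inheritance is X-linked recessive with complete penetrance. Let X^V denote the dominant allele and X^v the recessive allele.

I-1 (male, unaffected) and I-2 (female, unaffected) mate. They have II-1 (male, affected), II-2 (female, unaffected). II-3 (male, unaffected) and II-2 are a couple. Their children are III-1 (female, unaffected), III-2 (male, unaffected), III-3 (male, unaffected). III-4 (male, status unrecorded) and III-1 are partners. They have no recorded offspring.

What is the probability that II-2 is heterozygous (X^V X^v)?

I-1 is unaffected, so I-1 is X^V Y.
I-2 is unaffected so carries V and passed v to II-1 (X^v Y), so I-2 is X^V X^v.
Their cross gives offspring ratios 1/2 X^V X^V : 1/2 X^V X^v. Conditioning on II-2 being unaffected, P(X^V X^v) = 1/2 / 1 = 1/2 before taking II-2's own offspring into account.
II-3 is unaffected, so II-3 is X^V Y.
Now use II-2's offspring. Probability of each recorded status — unaffected son III-2: 1/2 if II-2 is X^V X^v, 1 if X^V X^V; unaffected son III-3: 1/2 if II-2 is X^V X^v, 1 if X^V X^V. (III-1: equally likely either way, so uninformative.)
Bayes: P(X^V X^v) = 1/2·1/4 / (1/2·1/4 + 1/2·1) = 1/5.

1/5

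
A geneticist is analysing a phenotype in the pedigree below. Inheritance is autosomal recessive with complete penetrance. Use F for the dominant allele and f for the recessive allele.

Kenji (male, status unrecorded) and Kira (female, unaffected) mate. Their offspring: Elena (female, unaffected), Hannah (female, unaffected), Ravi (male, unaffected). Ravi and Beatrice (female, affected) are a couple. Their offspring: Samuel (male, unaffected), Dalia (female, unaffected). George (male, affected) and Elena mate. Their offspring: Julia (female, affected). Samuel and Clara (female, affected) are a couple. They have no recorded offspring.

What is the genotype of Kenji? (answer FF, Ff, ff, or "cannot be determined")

Kenji's phenotype is unrecorded, and no parent or child forces a single allele at both positions; consistent genotype assignments exist with Kenji as FF or Ff or ff.

cannot be determined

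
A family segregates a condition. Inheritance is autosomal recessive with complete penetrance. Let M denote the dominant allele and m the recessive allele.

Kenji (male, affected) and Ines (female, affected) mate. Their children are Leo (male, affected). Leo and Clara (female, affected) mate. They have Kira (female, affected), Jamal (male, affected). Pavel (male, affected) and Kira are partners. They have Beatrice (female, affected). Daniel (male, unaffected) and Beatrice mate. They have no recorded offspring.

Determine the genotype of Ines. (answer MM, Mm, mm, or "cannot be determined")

mm

Ines is affected, so Ines is mm.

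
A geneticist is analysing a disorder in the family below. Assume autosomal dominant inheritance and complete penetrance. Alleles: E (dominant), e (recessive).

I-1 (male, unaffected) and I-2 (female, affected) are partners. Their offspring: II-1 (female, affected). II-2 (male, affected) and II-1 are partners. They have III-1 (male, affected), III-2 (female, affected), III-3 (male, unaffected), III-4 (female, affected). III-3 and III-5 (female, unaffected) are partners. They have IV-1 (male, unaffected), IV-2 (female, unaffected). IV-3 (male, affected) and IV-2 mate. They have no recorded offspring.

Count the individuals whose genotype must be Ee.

2

Obligate heterozygotes: II-1 is affected so carries E and received e from I-1 (ee), so II-1 is Ee; II-2 is affected so carries E and passed e to III-3 (ee), so II-2 is Ee.
Every other individual is either homozygous by phenotype or has at least one consistent homozygous assignment, so the count is 2.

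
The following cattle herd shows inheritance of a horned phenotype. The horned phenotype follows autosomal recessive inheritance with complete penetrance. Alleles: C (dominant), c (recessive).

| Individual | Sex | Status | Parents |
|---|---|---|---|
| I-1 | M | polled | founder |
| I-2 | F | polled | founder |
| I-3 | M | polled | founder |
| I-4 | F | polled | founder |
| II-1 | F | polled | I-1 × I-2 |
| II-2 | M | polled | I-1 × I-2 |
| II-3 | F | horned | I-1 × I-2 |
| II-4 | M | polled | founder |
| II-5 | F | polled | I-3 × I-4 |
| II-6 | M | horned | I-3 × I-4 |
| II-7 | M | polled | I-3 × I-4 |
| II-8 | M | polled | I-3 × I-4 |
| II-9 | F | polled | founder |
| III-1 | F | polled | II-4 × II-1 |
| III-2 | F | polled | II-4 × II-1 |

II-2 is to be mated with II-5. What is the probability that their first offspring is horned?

1/9

I-1 is polled so carries C and passed c to II-3 (cc), so I-1 is Cc.
I-2 is polled so carries C and passed c to II-3 (cc), so I-2 is Cc.
II-2 is a polled offspring of I-1 (Cc) × I-2 (Cc), whose cross gives 1/4 CC : 1/2 Cc : 1/4 cc; conditioning on being polled, II-2 is CC with probability 1/3, Cc with probability 2/3.
I-3 is polled so carries C and passed c to II-6 (cc), so I-3 is Cc.
I-4 is polled so carries C and passed c to II-6 (cc), so I-4 is Cc.
II-5 is a polled offspring of I-3 (Cc) × I-4 (Cc), whose cross gives 1/4 CC : 1/2 Cc : 1/4 cc; conditioning on being polled, II-5 is CC with probability 1/3, Cc with probability 2/3.
Summing over parental genotype combinations, P(offspring is horned) = 4/9·1/4 = 1/9.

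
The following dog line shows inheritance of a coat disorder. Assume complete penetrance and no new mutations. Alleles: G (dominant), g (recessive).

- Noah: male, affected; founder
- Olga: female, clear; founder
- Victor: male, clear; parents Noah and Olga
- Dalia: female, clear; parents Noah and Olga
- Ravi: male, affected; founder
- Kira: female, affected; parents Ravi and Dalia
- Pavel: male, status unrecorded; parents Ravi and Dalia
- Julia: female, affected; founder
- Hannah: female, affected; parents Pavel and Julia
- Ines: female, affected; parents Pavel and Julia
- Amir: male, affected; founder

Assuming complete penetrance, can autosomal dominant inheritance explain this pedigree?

A consistent assignment under autosomal dominant exists: Noah Gg, Olga gg, Victor gg, Dalia gg, Ravi GG, Kira Gg, Pavel Gg, Julia GG, Hannah GG, Ines GG, Amir GG.
In this assignment every recorded phenotype matches its genotype and every non-founder's genotype is obtainable from its parents' genotypes, so the pedigree is consistent.

Yes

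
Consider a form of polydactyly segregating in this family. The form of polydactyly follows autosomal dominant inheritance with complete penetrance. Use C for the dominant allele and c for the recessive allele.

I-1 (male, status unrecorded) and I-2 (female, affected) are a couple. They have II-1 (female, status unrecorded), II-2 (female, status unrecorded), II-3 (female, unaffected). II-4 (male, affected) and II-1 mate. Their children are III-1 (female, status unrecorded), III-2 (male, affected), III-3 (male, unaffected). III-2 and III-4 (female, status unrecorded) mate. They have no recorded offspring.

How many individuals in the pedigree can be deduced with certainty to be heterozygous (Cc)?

Obligate heterozygotes: I-2 is affected so carries C and passed c to II-3 (cc), so I-2 is Cc; II-4 is affected so carries C and passed c to III-3 (cc), so II-4 is Cc.
Every other individual is either homozygous by phenotype or has at least one consistent homozygous assignment, so the count is 2.

2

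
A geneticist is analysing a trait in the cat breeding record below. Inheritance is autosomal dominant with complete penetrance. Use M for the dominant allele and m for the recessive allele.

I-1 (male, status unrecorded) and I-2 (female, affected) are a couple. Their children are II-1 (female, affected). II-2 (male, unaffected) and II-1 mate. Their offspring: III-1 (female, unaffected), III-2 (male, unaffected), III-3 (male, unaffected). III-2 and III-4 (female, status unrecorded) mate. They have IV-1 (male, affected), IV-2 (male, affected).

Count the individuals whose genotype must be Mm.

3

Obligate heterozygotes: II-1 is affected so carries M and passed m to III-1 (mm), so II-1 is Mm; IV-1 is affected so carries M and received m from III-2 (mm), so IV-1 is Mm; IV-2 is affected so carries M and received m from III-2 (mm), so IV-2 is Mm.
Every other individual is either homozygous by phenotype or has at least one consistent homozygous assignment, so the count is 3.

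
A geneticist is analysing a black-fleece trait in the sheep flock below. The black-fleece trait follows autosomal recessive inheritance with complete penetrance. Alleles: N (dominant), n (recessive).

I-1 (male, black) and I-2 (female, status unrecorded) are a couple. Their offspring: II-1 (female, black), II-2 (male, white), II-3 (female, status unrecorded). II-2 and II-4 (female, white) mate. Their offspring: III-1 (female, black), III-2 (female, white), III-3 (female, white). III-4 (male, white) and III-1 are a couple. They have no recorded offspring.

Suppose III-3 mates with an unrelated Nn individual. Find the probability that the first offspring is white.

II-2 is white so carries N and received n from I-1 (nn), so II-2 is Nn.
II-4 is white so carries N and passed n to III-1 (nn), so II-4 is Nn.
III-3 is a white offspring of II-2 (Nn) × II-4 (Nn), whose cross gives 1/4 NN : 1/2 Nn : 1/4 nn; conditioning on being white, III-3 is NN with probability 1/3, Nn with probability 2/3.
Summing over parental genotype combinations, P(offspring is white) = 1/3·1 + 2/3·3/4 = 5/6.

5/6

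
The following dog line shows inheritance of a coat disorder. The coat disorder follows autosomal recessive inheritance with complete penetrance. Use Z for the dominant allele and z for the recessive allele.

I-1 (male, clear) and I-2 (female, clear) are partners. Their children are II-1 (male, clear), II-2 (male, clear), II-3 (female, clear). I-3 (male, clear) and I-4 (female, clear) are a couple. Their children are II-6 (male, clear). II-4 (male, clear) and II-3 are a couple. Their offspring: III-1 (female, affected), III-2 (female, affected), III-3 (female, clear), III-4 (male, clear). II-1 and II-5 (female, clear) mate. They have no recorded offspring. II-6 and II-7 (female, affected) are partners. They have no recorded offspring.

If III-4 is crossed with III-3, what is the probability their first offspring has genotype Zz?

II-4 is clear so carries Z and passed z to III-1 (zz), so II-4 is Zz.
II-3 is clear so carries Z and passed z to III-1 (zz), so II-3 is Zz.
III-4 is a clear offspring of II-4 (Zz) × II-3 (Zz), whose cross gives 1/4 ZZ : 1/2 Zz : 1/4 zz; conditioning on being clear, III-4 is ZZ with probability 1/3, Zz with probability 2/3.
III-3 is a clear offspring of II-4 (Zz) × II-3 (Zz), whose cross gives 1/4 ZZ : 1/2 Zz : 1/4 zz; conditioning on being clear, III-3 is ZZ with probability 1/3, Zz with probability 2/3.
Summing over parental genotype combinations, P(offspring has genotype Zz) = 2/9·1/2 + 2/9·1/2 + 4/9·1/2 = 4/9.

4/9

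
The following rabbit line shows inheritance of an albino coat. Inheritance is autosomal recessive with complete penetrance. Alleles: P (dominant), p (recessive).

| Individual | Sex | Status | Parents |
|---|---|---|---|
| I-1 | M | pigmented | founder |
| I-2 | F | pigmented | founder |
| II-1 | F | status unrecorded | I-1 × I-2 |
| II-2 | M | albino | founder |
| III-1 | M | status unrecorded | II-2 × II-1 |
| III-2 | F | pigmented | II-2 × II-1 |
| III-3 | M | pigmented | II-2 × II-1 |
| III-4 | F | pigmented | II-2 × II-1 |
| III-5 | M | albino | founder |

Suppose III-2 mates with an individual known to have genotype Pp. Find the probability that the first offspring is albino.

1/4

III-2 is pigmented so carries P and received p from II-2 (pp), so III-2 is Pp.
The cross gives 1/4 PP : 1/2 Pp : 1/4 pp, so P(offspring is albino) = 1/4.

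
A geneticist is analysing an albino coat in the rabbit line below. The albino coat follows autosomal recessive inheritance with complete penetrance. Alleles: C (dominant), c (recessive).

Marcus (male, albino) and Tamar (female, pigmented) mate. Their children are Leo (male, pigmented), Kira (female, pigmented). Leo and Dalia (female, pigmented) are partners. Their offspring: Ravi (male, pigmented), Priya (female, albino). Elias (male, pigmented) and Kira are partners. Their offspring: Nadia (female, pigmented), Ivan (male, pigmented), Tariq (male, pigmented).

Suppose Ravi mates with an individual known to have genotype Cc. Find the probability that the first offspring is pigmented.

5/6

Leo is pigmented so carries C and received c from Marcus (cc), so Leo is Cc.
Dalia is pigmented so carries C and passed c to Priya (cc), so Dalia is Cc.
Ravi is a pigmented offspring of Leo (Cc) × Dalia (Cc), whose cross gives 1/4 CC : 1/2 Cc : 1/4 cc; conditioning on being pigmented, Ravi is CC with probability 1/3, Cc with probability 2/3.
Summing over parental genotype combinations, P(offspring is pigmented) = 1/3·1 + 2/3·3/4 = 5/6.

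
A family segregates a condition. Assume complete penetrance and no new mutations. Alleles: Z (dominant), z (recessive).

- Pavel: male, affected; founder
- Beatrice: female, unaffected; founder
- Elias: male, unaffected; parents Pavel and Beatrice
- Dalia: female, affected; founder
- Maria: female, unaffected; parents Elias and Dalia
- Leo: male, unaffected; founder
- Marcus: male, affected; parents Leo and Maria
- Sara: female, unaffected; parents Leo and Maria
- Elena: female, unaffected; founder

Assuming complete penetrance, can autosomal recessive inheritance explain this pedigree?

Yes

A consistent assignment under autosomal recessive exists: Pavel zz, Beatrice ZZ, Elias Zz, Dalia zz, Maria Zz, Leo Zz, Marcus zz, Sara ZZ, Elena ZZ.
In this assignment every recorded phenotype matches its genotype and every non-founder's genotype is obtainable from its parents' genotypes, so the pedigree is consistent.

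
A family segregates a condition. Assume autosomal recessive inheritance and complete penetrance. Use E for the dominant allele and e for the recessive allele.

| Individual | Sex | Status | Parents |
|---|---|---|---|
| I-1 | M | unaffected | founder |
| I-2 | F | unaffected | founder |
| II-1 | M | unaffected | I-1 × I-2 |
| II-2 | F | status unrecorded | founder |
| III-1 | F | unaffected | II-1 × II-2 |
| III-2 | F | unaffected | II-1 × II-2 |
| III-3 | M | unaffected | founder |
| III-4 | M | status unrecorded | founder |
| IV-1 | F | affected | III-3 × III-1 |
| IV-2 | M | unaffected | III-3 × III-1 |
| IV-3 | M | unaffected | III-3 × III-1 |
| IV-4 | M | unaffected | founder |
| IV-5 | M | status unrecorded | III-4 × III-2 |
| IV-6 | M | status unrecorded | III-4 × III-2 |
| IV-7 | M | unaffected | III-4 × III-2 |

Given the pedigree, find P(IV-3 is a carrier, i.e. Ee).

III-3 is unaffected so carries E and passed e to IV-1 (ee), so III-3 is Ee.
III-1 is unaffected so carries E and passed e to IV-1 (ee), so III-1 is Ee.
Their cross gives offspring ratios 1/4 EE : 1/2 Ee : 1/4 ee. Conditioning on IV-3 being unaffected, P(Ee) = 1/2 / 3/4 = 2/3.

2/3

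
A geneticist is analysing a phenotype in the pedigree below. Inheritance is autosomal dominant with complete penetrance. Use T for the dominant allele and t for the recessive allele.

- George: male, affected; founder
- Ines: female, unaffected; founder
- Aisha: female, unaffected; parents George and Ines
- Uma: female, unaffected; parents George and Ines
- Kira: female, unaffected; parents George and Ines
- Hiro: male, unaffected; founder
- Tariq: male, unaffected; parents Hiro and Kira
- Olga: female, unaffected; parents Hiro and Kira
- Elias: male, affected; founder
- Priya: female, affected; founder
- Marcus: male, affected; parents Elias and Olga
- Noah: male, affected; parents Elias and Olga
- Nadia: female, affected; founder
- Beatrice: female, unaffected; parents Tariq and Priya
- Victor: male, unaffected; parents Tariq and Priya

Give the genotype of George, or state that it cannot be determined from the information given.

Tt

From phenotype alone, George is TT or Tt.
George is affected so carries T and passed t to Aisha (tt), so George is Tt.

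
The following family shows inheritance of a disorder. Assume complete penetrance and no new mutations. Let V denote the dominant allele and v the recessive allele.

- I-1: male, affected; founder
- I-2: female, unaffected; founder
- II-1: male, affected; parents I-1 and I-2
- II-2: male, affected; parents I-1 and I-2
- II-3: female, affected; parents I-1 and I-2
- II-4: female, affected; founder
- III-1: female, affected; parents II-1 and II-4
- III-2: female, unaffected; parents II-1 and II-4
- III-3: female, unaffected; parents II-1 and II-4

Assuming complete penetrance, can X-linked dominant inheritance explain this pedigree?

Under X-linked dominant, II-1 (affected, male) cannot arise from I-1 (affected) × I-2 (unaffected).

No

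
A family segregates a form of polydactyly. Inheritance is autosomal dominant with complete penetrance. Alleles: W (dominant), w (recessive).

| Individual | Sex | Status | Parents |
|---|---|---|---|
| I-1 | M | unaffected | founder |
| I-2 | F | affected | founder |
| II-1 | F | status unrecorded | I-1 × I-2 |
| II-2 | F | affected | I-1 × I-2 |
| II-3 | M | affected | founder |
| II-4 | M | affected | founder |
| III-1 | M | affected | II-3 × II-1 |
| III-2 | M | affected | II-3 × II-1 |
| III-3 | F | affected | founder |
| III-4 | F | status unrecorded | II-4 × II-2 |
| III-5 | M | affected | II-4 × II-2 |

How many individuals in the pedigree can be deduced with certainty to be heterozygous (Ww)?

Obligate heterozygotes: II-2 is affected so carries W and received w from I-1 (ww), so II-2 is Ww.
Every other individual is either homozygous by phenotype or has at least one consistent homozygous assignment, so the count is 1.

1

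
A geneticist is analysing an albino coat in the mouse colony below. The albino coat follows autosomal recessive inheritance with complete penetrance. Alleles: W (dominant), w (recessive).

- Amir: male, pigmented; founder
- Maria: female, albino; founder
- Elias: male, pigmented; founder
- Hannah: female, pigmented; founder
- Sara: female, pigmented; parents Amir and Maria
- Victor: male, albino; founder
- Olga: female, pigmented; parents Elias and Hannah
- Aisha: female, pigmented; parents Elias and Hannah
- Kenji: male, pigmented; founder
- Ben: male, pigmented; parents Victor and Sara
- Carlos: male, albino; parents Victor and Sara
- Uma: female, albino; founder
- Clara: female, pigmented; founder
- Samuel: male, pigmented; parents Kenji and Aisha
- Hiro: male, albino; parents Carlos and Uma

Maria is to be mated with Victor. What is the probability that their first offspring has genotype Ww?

0

Maria is albino, so Maria is ww.
Victor is albino, so Victor is ww.
The cross gives 1 ww, so P(offspring has genotype Ww) = 0.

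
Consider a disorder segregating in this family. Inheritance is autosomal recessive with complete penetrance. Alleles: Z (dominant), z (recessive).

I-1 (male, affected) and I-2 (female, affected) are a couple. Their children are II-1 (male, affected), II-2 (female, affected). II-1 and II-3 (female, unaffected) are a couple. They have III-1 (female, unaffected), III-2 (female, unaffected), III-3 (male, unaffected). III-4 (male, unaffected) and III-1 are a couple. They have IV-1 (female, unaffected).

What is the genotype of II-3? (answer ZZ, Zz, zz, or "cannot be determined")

cannot be determined

II-3's phenotype allows ZZ or Zz, and no parent or child forces a single allele at both positions; consistent genotype assignments exist with II-3 as ZZ or Zz.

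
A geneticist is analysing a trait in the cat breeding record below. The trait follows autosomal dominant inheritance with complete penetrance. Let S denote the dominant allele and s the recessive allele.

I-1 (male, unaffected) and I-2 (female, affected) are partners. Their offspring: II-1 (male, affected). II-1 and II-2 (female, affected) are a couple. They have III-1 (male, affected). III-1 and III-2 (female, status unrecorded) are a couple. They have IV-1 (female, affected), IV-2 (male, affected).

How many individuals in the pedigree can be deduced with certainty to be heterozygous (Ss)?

1

Obligate heterozygotes: II-1 is affected so carries S and received s from I-1 (ss), so II-1 is Ss.
Every other individual is either homozygous by phenotype or has at least one consistent homozygous assignment, so the count is 1.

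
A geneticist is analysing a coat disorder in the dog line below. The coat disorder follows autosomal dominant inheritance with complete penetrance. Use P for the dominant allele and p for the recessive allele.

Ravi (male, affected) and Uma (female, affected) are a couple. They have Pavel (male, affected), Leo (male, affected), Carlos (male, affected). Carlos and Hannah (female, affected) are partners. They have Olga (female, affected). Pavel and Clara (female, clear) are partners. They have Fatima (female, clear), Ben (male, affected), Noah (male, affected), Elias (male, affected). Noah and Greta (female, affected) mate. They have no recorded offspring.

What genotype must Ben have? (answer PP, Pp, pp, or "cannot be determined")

From phenotype alone, Ben is PP or Pp.
Ben is affected so carries P and received p from Clara (pp), so Ben is Pp.

Pp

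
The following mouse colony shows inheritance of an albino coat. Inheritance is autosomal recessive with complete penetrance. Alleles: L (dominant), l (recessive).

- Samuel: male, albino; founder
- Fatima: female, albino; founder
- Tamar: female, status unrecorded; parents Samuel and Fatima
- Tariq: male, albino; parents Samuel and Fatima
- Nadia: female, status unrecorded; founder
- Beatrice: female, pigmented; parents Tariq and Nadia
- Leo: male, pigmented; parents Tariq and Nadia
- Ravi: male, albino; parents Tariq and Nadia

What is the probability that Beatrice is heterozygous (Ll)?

Beatrice is pigmented so carries L and received l from Tariq (ll), so Beatrice is Ll, giving P(Ll) = 1.

1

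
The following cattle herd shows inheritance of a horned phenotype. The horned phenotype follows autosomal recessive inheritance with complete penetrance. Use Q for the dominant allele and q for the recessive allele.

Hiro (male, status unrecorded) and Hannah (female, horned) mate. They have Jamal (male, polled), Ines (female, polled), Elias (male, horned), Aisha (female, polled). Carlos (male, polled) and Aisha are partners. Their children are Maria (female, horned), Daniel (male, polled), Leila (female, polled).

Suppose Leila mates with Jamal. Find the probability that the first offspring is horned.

Carlos is polled so carries Q and passed q to Maria (qq), so Carlos is Qq.
Aisha is polled so carries Q and received q from Hannah (qq), so Aisha is Qq.
Leila is a polled offspring of Carlos (Qq) × Aisha (Qq), whose cross gives 1/4 QQ : 1/2 Qq : 1/4 qq; conditioning on being polled, Leila is QQ with probability 1/3, Qq with probability 2/3.
Jamal is polled so carries Q and received q from Hannah (qq), so Jamal is Qq.
Summing over parental genotype combinations, P(offspring is horned) = 2/3·1/4 = 1/6.

1/6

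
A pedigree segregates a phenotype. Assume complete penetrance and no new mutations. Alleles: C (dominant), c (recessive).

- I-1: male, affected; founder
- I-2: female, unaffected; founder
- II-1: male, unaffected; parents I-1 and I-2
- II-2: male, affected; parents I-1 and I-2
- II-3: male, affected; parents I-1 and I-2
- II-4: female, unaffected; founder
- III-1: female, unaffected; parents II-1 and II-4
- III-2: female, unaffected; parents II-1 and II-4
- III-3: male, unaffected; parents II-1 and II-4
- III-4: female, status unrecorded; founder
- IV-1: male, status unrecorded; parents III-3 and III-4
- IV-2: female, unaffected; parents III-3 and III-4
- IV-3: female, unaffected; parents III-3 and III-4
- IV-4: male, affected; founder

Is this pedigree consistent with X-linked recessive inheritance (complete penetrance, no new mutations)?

A consistent assignment under X-linked recessive exists: I-1 X^c Y, I-2 X^C X^c, II-1 X^C Y, II-2 X^c Y, II-3 X^c Y, II-4 X^C X^C, III-1 X^C X^C, III-2 X^C X^C, III-3 X^C Y, III-4 X^C X^C, IV-1 X^C Y, IV-2 X^C X^C, IV-3 X^C X^C, IV-4 X^c Y.
In this assignment every recorded phenotype matches its genotype and every non-founder's genotype is obtainable from its parents' genotypes, so the pedigree is consistent.

Yes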